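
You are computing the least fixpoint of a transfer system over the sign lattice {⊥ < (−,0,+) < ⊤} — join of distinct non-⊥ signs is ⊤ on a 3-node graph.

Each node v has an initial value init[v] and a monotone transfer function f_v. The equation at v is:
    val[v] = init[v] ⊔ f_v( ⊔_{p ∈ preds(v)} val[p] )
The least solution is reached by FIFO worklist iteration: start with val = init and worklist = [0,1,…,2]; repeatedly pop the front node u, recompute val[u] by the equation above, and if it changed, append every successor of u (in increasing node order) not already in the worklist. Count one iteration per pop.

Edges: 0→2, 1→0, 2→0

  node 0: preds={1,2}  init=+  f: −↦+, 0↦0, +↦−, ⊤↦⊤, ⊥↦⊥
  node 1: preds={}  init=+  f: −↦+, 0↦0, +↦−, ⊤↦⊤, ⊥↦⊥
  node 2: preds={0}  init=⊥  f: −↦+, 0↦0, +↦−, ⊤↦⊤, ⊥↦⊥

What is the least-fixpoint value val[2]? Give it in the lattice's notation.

Trace (4 dequeues):
  [1] u=0 | in + | out ⊤ | prev + | push {}
  [2] u=1 | in ⊥ | out + | ==
  [3] u=2 | in ⊤ | out ⊤ | prev ⊥ | push {0}
  [4] u=0 | in ⊤ | out ⊤ | ==

Converged values:
  [0] ⊤
  [1] +
  [2] ⊤

⊤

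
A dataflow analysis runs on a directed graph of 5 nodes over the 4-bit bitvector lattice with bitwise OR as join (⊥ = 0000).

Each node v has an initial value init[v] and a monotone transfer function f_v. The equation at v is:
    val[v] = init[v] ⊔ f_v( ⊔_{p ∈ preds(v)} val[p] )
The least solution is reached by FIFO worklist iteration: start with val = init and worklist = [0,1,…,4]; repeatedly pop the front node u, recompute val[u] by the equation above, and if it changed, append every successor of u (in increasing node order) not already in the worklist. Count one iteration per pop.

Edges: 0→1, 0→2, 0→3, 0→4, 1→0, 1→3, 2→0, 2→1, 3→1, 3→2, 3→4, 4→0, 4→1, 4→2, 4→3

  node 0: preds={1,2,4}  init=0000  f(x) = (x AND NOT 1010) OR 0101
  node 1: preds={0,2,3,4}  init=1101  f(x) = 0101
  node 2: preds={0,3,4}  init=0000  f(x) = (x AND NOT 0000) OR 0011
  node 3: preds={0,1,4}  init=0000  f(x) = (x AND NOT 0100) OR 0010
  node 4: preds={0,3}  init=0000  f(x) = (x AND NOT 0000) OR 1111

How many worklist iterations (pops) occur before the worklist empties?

11

Worklist (11 pops):
  #1 pop 0: in=1101 → 0101 (was 0000); enqueue []
  #2 pop 1: in=0101 → 1101 (no change)
  #3 pop 2: in=0101 → 0111 (was 0000); enqueue [0,1]
  #4 pop 3: in=1101 → 1011 (was 0000); enqueue [2]
  #5 pop 4: in=1111 → 1111 (was 0000); enqueue [3]
  #6 pop 0: in=1111 → 0101 (no change)
  #7 pop 1: in=1111 → 1101 (no change)
  #8 pop 2: in=1111 → 1111 (was 0111); enqueue [0,1]
  #9 pop 3: in=1111 → 1011 (no change)
  #10 pop 0: in=1111 → 0101 (no change)
  #11 pop 1: in=1111 → 1101 (no change)

Fixpoint:
  val[0] = 0101
  val[1] = 1101
  val[2] = 1111
  val[3] = 1011
  val[4] = 1111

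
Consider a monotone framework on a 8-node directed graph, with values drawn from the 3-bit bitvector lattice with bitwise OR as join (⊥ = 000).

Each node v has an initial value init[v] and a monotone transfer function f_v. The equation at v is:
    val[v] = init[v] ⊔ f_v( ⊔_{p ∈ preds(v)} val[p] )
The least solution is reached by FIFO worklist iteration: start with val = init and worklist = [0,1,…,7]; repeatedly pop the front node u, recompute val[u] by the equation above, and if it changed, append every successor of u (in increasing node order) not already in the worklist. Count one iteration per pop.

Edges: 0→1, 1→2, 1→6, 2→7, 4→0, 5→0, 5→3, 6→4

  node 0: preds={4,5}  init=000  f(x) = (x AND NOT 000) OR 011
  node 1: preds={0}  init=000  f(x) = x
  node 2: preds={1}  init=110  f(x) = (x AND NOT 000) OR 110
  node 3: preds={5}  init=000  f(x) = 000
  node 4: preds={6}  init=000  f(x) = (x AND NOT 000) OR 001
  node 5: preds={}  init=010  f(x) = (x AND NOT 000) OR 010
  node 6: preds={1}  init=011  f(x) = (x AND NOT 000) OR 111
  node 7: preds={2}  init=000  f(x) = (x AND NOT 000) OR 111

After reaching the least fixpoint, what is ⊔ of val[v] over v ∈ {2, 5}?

Worklist (14 pops):
  #1 pop 0: in=010 → 011 (was 000); enqueue []
  #2 pop 1: in=011 → 011 (was 000); enqueue []
  #3 pop 2: in=011 → 111 (was 110); enqueue []
  #4 pop 3: in=010 → 000 (no change)
  #5 pop 4: in=011 → 011 (was 000); enqueue [0]
  #6 pop 5: in=000 → 010 (no change)
  #7 pop 6: in=011 → 111 (was 011); enqueue [4]
  #8 pop 7: in=111 → 111 (was 000); enqueue []
  #9 pop 0: in=011 → 011 (no change)
  #10 pop 4: in=111 → 111 (was 011); enqueue [0]
  #11 pop 0: in=111 → 111 (was 011); enqueue [1]
  #12 pop 1: in=111 → 111 (was 011); enqueue [2,6]
  #13 pop 2: in=111 → 111 (no change)
  #14 pop 6: in=111 → 111 (no change)

Fixpoint:
  val[0] = 111
  val[1] = 111
  val[2] = 111
  val[3] = 000
  val[4] = 111
  val[5] = 010
  val[6] = 111
  val[7] = 111

111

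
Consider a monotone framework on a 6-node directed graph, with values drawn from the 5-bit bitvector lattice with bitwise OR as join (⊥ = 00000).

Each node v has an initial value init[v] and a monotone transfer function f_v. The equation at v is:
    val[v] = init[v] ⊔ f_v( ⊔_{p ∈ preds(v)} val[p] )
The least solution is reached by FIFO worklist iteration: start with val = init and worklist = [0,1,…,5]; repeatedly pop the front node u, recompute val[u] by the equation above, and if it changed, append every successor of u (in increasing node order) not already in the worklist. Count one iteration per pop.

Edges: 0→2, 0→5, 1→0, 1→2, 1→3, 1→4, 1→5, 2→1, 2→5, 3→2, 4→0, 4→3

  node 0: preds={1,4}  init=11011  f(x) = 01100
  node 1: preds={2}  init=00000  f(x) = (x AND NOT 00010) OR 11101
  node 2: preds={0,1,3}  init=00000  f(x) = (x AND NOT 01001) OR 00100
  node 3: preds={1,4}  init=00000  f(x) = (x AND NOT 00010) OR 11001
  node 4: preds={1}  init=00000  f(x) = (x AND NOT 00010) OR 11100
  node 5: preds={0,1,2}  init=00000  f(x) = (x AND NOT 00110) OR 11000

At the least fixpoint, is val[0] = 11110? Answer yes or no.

Iteration log — 10 steps:
  step 1. node 0  ⊔preds=00000  new=11111  old=11011  +wl: 
  step 2. node 1  ⊔preds=00000  new=11101  old=00000  +wl: 0
  step 3. node 2  ⊔preds=11111  new=10110  old=00000  +wl: 1
  step 4. node 3  ⊔preds=11101  new=11101  old=00000  +wl: 2
  step 5. node 4  ⊔preds=11101  new=11101  old=00000  +wl: 3
  step 6. node 5  ⊔preds=11111  new=11001  old=00000  +wl: 
  step 7. node 0  ⊔preds=11101  new=11111  stable
  step 8. node 1  ⊔preds=10110  new=11101  stable
  step 9. node 2  ⊔preds=11111  new=10110  stable
  step 10. node 3  ⊔preds=11101  new=11101  stable

Least fixpoint reached:
  node 0: 11111
  node 1: 11101
  node 2: 10110
  node 3: 11101
  node 4: 11101
  node 5: 11001

no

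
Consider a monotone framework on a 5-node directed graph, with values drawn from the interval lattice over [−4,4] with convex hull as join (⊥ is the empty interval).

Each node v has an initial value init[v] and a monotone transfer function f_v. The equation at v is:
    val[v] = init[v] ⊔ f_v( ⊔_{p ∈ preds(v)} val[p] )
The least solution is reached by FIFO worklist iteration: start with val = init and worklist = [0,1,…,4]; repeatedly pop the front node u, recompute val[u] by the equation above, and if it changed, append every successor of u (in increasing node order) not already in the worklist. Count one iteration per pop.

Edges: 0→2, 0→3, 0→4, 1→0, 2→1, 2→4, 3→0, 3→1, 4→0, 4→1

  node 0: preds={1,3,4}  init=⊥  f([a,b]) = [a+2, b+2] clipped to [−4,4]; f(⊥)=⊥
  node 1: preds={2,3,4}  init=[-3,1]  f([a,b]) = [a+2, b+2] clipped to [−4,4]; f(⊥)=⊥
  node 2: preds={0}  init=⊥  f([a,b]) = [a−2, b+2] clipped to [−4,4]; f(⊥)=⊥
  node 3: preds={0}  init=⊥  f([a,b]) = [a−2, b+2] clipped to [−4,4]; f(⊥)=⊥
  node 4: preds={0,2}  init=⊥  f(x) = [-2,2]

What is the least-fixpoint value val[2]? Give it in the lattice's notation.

Worklist (10 pops):
  #1 pop 0: in=[-3,1] → [-1,3] (was ⊥); enqueue []
  #2 pop 1: in=⊥ → [-3,1] (no change)
  #3 pop 2: in=[-1,3] → [-3,4] (was ⊥); enqueue [1]
  #4 pop 3: in=[-1,3] → [-3,4] (was ⊥); enqueue [0]
  #5 pop 4: in=[-3,4] → [-2,2] (was ⊥); enqueue []
  #6 pop 1: in=[-3,4] → [-3,4] (was [-3,1]); enqueue []
  #7 pop 0: in=[-3,4] → [-1,4] (was [-1,3]); enqueue [2,3,4]
  #8 pop 2: in=[-1,4] → [-3,4] (no change)
  #9 pop 3: in=[-1,4] → [-3,4] (no change)
  #10 pop 4: in=[-3,4] → [-2,2] (no change)

Fixpoint:
  val[0] = [-1,4]
  val[1] = [-3,4]
  val[2] = [-3,4]
  val[3] = [-3,4]
  val[4] = [-2,2]

[-3,4]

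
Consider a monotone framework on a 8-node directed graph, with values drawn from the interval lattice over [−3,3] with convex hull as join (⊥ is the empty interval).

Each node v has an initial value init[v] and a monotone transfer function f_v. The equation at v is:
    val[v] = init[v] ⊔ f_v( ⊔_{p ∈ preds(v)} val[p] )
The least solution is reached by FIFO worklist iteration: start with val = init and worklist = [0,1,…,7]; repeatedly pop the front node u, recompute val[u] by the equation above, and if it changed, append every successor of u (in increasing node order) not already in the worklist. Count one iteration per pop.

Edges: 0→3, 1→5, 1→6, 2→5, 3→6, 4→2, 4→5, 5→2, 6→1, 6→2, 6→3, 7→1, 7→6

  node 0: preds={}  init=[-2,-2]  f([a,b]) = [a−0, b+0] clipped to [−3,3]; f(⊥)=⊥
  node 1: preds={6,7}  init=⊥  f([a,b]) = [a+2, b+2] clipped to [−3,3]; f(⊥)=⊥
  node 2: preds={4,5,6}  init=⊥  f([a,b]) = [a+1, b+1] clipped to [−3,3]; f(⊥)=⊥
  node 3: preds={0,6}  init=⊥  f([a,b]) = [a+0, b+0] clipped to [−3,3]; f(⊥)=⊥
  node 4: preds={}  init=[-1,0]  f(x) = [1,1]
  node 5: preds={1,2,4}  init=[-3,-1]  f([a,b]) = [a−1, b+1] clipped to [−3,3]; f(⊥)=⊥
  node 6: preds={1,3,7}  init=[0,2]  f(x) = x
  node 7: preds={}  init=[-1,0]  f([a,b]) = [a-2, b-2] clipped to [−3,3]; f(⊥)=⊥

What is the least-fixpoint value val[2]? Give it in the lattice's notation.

Worklist (13 pops):
  #1 pop 0: in=⊥ → [-2,-2] (no change)
  #2 pop 1: in=[-1,2] → [1,3] (was ⊥); enqueue []
  #3 pop 2: in=[-3,2] → [-2,3] (was ⊥); enqueue []
  #4 pop 3: in=[-2,2] → [-2,2] (was ⊥); enqueue []
  #5 pop 4: in=⊥ → [-1,1] (was [-1,0]); enqueue [2]
  #6 pop 5: in=[-2,3] → [-3,3] (was [-3,-1]); enqueue []
  #7 pop 6: in=[-2,3] → [-2,3] (was [0,2]); enqueue [1,3]
  #8 pop 7: in=⊥ → [-1,0] (no change)
  #9 pop 2: in=[-3,3] → [-2,3] (no change)
  #10 pop 1: in=[-2,3] → [0,3] (was [1,3]); enqueue [5,6]
  #11 pop 3: in=[-2,3] → [-2,3] (was [-2,2]); enqueue []
  #12 pop 5: in=[-2,3] → [-3,3] (no change)
  #13 pop 6: in=[-2,3] → [-2,3] (no change)

Fixpoint:
  val[0] = [-2,-2]
  val[1] = [0,3]
  val[2] = [-2,3]
  val[3] = [-2,3]
  val[4] = [-1,1]
  val[5] = [-3,3]
  val[6] = [-2,3]
  val[7] = [-1,0]

[-2,3]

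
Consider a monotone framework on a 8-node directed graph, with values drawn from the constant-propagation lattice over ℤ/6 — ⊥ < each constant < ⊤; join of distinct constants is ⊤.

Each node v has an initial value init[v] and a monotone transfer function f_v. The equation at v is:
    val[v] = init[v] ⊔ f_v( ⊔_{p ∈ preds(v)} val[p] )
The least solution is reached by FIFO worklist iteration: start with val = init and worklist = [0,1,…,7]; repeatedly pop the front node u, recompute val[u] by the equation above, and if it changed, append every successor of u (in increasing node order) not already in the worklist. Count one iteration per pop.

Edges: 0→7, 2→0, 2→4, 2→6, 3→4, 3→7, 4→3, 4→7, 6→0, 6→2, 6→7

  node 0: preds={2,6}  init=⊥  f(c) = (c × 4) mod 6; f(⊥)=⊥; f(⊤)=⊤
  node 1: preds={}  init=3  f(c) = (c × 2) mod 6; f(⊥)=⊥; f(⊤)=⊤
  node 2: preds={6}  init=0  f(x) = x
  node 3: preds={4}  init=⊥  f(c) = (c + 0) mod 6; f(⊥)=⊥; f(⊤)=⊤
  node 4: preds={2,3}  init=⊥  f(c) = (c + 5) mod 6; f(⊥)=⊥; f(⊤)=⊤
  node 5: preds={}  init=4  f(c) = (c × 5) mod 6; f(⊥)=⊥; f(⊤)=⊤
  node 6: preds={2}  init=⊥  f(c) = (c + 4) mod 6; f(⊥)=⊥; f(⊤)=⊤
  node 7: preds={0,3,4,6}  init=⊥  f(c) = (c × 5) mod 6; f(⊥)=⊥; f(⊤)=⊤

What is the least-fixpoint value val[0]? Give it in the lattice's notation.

Trace (20 dequeues):
  [1] u=0 | in 0 | out 0 | prev ⊥ | push {}
  [2] u=1 | in ⊥ | out 3 | ==
  [3] u=2 | in ⊥ | out 0 | ==
  [4] u=3 | in ⊥ | out ⊥ | ==
  [5] u=4 | in 0 | out 5 | prev ⊥ | push {3}
  [6] u=5 | in ⊥ | out 4 | ==
  [7] u=6 | in 0 | out 4 | prev ⊥ | push {0,2}
  [8] u=7 | in ⊤ | out ⊤ | prev ⊥ | push {}
  [9] u=3 | in 5 | out 5 | prev ⊥ | push {4,7}
  [10] u=0 | in ⊤ | out ⊤ | prev 0 | push {}
  [11] u=2 | in 4 | out ⊤ | prev 0 | push {0,6}
  [12] u=4 | in ⊤ | out ⊤ | prev 5 | push {3}
  [13] u=7 | in ⊤ | out ⊤ | ==
  [14] u=0 | in ⊤ | out ⊤ | ==
  [15] u=6 | in ⊤ | out ⊤ | prev 4 | push {0,2,7}
  [16] u=3 | in ⊤ | out ⊤ | prev 5 | push {4}
  [17] u=0 | in ⊤ | out ⊤ | ==
  [18] u=2 | in ⊤ | out ⊤ | ==
  [19] u=7 | in ⊤ | out ⊤ | ==
  [20] u=4 | in ⊤ | out ⊤ | ==

Converged values:
  [0] ⊤
  [1] 3
  [2] ⊤
  [3] ⊤
  [4] ⊤
  [5] 4
  [6] ⊤
  [7] ⊤

⊤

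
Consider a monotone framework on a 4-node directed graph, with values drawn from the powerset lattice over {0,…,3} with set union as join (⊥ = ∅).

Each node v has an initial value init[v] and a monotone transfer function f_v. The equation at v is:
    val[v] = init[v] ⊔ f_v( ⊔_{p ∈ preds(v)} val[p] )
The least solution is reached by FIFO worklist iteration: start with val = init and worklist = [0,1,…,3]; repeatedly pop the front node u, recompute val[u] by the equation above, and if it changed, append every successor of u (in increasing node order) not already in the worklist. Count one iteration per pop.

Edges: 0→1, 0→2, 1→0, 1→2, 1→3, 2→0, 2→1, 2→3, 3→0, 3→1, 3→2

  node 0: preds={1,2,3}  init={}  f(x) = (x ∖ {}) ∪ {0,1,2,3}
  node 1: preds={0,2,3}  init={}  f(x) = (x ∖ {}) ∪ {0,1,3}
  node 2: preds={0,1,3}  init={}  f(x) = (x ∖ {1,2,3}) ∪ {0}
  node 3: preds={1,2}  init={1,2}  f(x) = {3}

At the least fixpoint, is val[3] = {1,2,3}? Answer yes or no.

yes

Iteration log — 7 steps:
  step 1. node 0  ⊔preds={1,2}  new={0,1,2,3}  old={}  +wl: 
  step 2. node 1  ⊔preds={0,1,2,3}  new={0,1,2,3}  old={}  +wl: 0
  step 3. node 2  ⊔preds={0,1,2,3}  new={0}  old={}  +wl: 1
  step 4. node 3  ⊔preds={0,1,2,3}  new={1,2,3}  old={1,2}  +wl: 2
  step 5. node 0  ⊔preds={0,1,2,3}  new={0,1,2,3}  stable
  step 6. node 1  ⊔preds={0,1,2,3}  new={0,1,2,3}  stable
  step 7. node 2  ⊔preds={0,1,2,3}  new={0}  stable

Least fixpoint reached:
  node 0: {0,1,2,3}
  node 1: {0,1,2,3}
  node 2: {0}
  node 3: {1,2,3}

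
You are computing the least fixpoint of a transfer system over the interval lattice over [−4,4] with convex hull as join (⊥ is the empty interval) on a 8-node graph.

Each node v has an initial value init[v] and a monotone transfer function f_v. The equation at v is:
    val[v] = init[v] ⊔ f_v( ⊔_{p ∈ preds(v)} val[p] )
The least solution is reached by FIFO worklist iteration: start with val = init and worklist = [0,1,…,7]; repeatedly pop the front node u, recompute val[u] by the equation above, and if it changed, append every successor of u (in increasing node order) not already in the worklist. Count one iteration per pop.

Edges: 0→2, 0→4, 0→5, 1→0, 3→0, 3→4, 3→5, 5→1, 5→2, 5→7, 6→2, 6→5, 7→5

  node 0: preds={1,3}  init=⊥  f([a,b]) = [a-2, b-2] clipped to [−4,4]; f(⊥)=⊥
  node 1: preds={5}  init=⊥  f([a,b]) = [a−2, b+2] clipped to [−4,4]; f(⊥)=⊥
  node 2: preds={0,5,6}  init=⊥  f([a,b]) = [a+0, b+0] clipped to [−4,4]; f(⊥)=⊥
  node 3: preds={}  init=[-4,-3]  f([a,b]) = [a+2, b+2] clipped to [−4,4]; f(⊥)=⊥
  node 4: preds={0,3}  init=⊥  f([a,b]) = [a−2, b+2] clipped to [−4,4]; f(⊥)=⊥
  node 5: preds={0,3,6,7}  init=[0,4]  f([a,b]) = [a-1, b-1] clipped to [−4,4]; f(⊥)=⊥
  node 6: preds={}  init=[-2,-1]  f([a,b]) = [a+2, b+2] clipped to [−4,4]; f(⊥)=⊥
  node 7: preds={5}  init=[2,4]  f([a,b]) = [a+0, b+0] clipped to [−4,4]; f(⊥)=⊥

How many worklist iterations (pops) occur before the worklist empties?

Trace (14 dequeues):
  [1] u=0 | in [-4,-3] | out [-4,-4] | prev ⊥ | push {}
  [2] u=1 | in [0,4] | out [-2,4] | prev ⊥ | push {0}
  [3] u=2 | in [-4,4] | out [-4,4] | prev ⊥ | push {}
  [4] u=3 | in ⊥ | out [-4,-3] | ==
  [5] u=4 | in [-4,-3] | out [-4,-1] | prev ⊥ | push {}
  [6] u=5 | in [-4,4] | out [-4,4] | prev [0,4] | push {1,2}
  [7] u=6 | in ⊥ | out [-2,-1] | ==
  [8] u=7 | in [-4,4] | out [-4,4] | prev [2,4] | push {5}
  [9] u=0 | in [-4,4] | out [-4,2] | prev [-4,-4] | push {4}
  [10] u=1 | in [-4,4] | out [-4,4] | prev [-2,4] | push {0}
  [11] u=2 | in [-4,4] | out [-4,4] | ==
  [12] u=5 | in [-4,4] | out [-4,4] | ==
  [13] u=4 | in [-4,2] | out [-4,4] | prev [-4,-1] | push {}
  [14] u=0 | in [-4,4] | out [-4,2] | ==

Converged values:
  [0] [-4,2]
  [1] [-4,4]
  [2] [-4,4]
  [3] [-4,-3]
  [4] [-4,4]
  [5] [-4,4]
  [6] [-2,-1]
  [7] [-4,4]

14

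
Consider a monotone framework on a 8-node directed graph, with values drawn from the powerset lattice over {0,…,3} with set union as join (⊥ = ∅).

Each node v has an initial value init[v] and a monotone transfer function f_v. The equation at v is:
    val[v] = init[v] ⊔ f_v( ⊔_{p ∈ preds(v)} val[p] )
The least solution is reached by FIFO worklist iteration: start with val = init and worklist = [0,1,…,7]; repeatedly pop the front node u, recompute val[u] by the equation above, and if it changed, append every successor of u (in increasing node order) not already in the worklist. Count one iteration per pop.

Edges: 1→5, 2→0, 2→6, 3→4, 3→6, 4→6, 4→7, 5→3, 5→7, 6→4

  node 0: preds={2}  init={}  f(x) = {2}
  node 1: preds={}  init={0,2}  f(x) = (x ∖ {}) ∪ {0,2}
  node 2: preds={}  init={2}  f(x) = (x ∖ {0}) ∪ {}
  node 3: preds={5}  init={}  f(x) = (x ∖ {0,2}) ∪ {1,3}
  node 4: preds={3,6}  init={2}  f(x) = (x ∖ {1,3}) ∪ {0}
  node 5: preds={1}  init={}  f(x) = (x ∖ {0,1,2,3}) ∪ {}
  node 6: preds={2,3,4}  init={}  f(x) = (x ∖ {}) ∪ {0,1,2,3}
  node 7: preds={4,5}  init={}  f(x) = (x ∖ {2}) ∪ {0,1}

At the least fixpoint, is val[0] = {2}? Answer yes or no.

Trace (9 dequeues):
  [1] u=0 | in {2} | out {2} | prev {} | push {}
  [2] u=1 | in {} | out {0,2} | ==
  [3] u=2 | in {} | out {2} | ==
  [4] u=3 | in {} | out {1,3} | prev {} | push {}
  [5] u=4 | in {1,3} | out {0,2} | prev {2} | push {}
  [6] u=5 | in {0,2} | out {} | ==
  [7] u=6 | in {0,1,2,3} | out {0,1,2,3} | prev {} | push {4}
  [8] u=7 | in {0,2} | out {0,1} | prev {} | push {}
  [9] u=4 | in {0,1,2,3} | out {0,2} | ==

Converged values:
  [0] {2}
  [1] {0,2}
  [2] {2}
  [3] {1,3}
  [4] {0,2}
  [5] {}
  [6] {0,1,2,3}
  [7] {0,1}

yes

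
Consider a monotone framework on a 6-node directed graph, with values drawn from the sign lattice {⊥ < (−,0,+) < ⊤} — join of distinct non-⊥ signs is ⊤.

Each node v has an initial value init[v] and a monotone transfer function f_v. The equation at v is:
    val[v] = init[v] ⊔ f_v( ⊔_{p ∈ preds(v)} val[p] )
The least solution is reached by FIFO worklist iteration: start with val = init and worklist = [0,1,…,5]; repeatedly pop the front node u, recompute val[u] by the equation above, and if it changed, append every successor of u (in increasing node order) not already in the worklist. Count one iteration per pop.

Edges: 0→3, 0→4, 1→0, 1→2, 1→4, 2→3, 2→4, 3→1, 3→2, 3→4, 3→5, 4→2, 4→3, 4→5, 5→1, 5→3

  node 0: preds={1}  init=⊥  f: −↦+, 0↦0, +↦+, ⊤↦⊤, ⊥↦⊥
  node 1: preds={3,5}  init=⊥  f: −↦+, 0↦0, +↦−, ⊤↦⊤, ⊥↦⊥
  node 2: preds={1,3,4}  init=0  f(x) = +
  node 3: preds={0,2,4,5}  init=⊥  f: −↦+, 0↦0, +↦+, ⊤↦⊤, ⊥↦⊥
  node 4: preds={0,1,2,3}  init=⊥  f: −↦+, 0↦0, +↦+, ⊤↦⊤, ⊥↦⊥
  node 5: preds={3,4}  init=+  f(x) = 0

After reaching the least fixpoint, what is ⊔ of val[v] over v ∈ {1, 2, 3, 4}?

⊤

Trace (14 dequeues):
  [1] u=0 | in ⊥ | out ⊥ | ==
  [2] u=1 | in + | out − | prev ⊥ | push {0}
  [3] u=2 | in − | out ⊤ | prev 0 | push {}
  [4] u=3 | in ⊤ | out ⊤ | prev ⊥ | push {1,2}
  [5] u=4 | in ⊤ | out ⊤ | prev ⊥ | push {3}
  [6] u=5 | in ⊤ | out ⊤ | prev + | push {}
  [7] u=0 | in − | out + | prev ⊥ | push {4}
  [8] u=1 | in ⊤ | out ⊤ | prev − | push {0}
  [9] u=2 | in ⊤ | out ⊤ | ==
  [10] u=3 | in ⊤ | out ⊤ | ==
  [11] u=4 | in ⊤ | out ⊤ | ==
  [12] u=0 | in ⊤ | out ⊤ | prev + | push {3,4}
  [13] u=3 | in ⊤ | out ⊤ | ==
  [14] u=4 | in ⊤ | out ⊤ | ==

Converged values:
  [0] ⊤
  [1] ⊤
  [2] ⊤
  [3] ⊤
  [4] ⊤
  [5] ⊤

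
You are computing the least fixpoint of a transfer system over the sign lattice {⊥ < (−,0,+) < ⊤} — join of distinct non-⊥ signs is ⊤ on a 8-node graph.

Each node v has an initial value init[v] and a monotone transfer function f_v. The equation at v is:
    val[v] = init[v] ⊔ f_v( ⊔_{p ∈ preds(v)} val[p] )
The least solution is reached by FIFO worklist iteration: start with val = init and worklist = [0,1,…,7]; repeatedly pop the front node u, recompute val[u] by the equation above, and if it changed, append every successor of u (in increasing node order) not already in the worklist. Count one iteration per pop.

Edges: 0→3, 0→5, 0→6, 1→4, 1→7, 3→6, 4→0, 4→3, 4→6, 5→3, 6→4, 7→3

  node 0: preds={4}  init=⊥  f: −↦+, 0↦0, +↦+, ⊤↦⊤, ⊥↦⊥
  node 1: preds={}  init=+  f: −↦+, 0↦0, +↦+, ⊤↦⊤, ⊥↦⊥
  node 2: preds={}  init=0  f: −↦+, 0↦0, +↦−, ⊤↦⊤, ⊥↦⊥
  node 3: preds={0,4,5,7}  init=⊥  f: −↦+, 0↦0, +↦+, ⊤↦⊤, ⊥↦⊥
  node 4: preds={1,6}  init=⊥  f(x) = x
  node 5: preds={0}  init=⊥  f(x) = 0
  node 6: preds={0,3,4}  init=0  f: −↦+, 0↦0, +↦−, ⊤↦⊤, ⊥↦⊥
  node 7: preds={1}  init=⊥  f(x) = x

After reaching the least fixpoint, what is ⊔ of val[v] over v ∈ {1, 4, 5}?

Iteration log — 13 steps:
  step 1. node 0  ⊔preds=⊥  new=⊥  stable
  step 2. node 1  ⊔preds=⊥  new=+  stable
  step 3. node 2  ⊔preds=⊥  new=0  stable
  step 4. node 3  ⊔preds=⊥  new=⊥  stable
  step 5. node 4  ⊔preds=⊤  new=⊤  old=⊥  +wl: 0,3
  step 6. node 5  ⊔preds=⊥  new=0  old=⊥  +wl: 
  step 7. node 6  ⊔preds=⊤  new=⊤  old=0  +wl: 4
  step 8. node 7  ⊔preds=+  new=+  old=⊥  +wl: 
  step 9. node 0  ⊔preds=⊤  new=⊤  old=⊥  +wl: 5,6
  step 10. node 3  ⊔preds=⊤  new=⊤  old=⊥  +wl: 
  step 11. node 4  ⊔preds=⊤  new=⊤  stable
  step 12. node 5  ⊔preds=⊤  new=0  stable
  step 13. node 6  ⊔preds=⊤  new=⊤  stable

Least fixpoint reached:
  node 0: ⊤
  node 1: +
  node 2: 0
  node 3: ⊤
  node 4: ⊤
  node 5: 0
  node 6: ⊤
  node 7: +

⊤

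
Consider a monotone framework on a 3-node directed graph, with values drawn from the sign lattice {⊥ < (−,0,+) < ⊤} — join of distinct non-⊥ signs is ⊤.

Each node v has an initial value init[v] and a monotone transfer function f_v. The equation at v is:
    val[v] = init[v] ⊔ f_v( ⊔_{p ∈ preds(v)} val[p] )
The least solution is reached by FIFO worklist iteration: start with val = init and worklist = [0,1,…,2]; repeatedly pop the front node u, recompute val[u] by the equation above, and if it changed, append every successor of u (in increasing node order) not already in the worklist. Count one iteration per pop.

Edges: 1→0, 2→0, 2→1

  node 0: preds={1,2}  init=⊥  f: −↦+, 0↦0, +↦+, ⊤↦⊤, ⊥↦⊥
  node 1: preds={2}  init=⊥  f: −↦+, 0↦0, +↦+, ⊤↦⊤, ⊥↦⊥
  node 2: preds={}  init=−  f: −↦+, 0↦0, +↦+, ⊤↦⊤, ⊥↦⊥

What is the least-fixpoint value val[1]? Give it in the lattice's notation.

Trace (4 dequeues):
  [1] u=0 | in − | out + | prev ⊥ | push {}
  [2] u=1 | in − | out + | prev ⊥ | push {0}
  [3] u=2 | in ⊥ | out − | ==
  [4] u=0 | in ⊤ | out ⊤ | prev + | push {}

Converged values:
  [0] ⊤
  [1] +
  [2] −

+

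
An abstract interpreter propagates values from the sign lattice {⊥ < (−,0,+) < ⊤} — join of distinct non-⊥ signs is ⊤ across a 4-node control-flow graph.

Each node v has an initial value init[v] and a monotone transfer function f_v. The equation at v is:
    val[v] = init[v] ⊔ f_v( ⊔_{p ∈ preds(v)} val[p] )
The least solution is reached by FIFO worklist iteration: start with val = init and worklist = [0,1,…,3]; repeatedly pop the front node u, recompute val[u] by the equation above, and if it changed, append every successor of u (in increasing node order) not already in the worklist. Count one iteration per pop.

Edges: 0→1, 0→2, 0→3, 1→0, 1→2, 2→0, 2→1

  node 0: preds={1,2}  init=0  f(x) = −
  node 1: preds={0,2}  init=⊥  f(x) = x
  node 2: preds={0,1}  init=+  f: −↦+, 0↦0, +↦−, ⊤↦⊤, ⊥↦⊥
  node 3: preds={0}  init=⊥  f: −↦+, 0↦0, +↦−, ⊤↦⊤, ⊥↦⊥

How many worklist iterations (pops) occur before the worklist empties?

Iteration log — 6 steps:
  step 1. node 0  ⊔preds=+  new=⊤  old=0  +wl: 
  step 2. node 1  ⊔preds=⊤  new=⊤  old=⊥  +wl: 0
  step 3. node 2  ⊔preds=⊤  new=⊤  old=+  +wl: 1
  step 4. node 3  ⊔preds=⊤  new=⊤  old=⊥  +wl: 
  step 5. node 0  ⊔preds=⊤  new=⊤  stable
  step 6. node 1  ⊔preds=⊤  new=⊤  stable

Least fixpoint reached:
  node 0: ⊤
  node 1: ⊤
  node 2: ⊤
  node 3: ⊤

6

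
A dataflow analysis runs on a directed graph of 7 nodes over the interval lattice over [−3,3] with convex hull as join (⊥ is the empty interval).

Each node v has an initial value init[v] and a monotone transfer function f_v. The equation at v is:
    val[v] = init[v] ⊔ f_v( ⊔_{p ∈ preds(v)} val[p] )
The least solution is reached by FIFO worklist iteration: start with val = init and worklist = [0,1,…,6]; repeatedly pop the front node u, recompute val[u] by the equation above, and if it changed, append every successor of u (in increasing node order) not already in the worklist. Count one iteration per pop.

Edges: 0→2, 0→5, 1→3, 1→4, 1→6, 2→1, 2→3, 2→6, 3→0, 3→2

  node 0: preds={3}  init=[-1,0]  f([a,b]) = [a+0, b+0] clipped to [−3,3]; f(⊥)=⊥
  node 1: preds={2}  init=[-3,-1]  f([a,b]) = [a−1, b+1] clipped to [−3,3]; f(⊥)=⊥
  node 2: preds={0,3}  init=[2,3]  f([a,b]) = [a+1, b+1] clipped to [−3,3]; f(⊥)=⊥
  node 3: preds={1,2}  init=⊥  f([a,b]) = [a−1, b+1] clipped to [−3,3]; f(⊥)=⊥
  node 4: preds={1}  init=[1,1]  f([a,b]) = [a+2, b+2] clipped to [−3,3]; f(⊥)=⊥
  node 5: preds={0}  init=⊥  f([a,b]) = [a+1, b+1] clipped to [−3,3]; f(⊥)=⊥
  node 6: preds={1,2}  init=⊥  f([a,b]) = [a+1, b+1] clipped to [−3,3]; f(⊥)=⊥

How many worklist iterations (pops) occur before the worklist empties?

Iteration log — 14 steps:
  step 1. node 0  ⊔preds=⊥  new=[-1,0]  stable
  step 2. node 1  ⊔preds=[2,3]  new=[-3,3]  old=[-3,-1]  +wl: 
  step 3. node 2  ⊔preds=[-1,0]  new=[0,3]  old=[2,3]  +wl: 1
  step 4. node 3  ⊔preds=[-3,3]  new=[-3,3]  old=⊥  +wl: 0,2
  step 5. node 4  ⊔preds=[-3,3]  new=[-1,3]  old=[1,1]  +wl: 
  step 6. node 5  ⊔preds=[-1,0]  new=[0,1]  old=⊥  +wl: 
  step 7. node 6  ⊔preds=[-3,3]  new=[-2,3]  old=⊥  +wl: 
  step 8. node 1  ⊔preds=[0,3]  new=[-3,3]  stable
  step 9. node 0  ⊔preds=[-3,3]  new=[-3,3]  old=[-1,0]  +wl: 5
  step 10. node 2  ⊔preds=[-3,3]  new=[-2,3]  old=[0,3]  +wl: 1,3,6
  step 11. node 5  ⊔preds=[-3,3]  new=[-2,3]  old=[0,1]  +wl: 
  step 12. node 1  ⊔preds=[-2,3]  new=[-3,3]  stable
  step 13. node 3  ⊔preds=[-3,3]  new=[-3,3]  stable
  step 14. node 6  ⊔preds=[-3,3]  new=[-2,3]  stable

Least fixpoint reached:
  node 0: [-3,3]
  node 1: [-3,3]
  node 2: [-2,3]
  node 3: [-3,3]
  node 4: [-1,3]
  node 5: [-2,3]
  node 6: [-2,3]

14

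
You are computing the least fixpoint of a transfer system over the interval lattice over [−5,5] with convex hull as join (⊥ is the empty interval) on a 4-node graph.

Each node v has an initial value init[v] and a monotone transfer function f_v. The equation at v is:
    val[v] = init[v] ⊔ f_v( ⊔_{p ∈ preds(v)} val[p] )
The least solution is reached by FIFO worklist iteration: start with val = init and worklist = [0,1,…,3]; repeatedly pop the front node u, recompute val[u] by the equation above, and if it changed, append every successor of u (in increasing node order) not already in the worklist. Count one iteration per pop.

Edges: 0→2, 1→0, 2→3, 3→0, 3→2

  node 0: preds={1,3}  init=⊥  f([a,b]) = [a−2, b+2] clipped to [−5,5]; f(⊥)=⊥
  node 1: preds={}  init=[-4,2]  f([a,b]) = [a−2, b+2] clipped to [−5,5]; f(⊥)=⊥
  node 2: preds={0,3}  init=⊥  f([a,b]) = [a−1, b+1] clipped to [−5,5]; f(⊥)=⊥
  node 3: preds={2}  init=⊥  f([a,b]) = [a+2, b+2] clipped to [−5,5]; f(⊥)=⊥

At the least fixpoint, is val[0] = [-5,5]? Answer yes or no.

yes

Worklist (6 pops):
  #1 pop 0: in=[-4,2] → [-5,4] (was ⊥); enqueue []
  #2 pop 1: in=⊥ → [-4,2] (no change)
  #3 pop 2: in=[-5,4] → [-5,5] (was ⊥); enqueue []
  #4 pop 3: in=[-5,5] → [-3,5] (was ⊥); enqueue [0,2]
  #5 pop 0: in=[-4,5] → [-5,5] (was [-5,4]); enqueue []
  #6 pop 2: in=[-5,5] → [-5,5] (no change)

Fixpoint:
  val[0] = [-5,5]
  val[1] = [-4,2]
  val[2] = [-5,5]
  val[3] = [-3,5]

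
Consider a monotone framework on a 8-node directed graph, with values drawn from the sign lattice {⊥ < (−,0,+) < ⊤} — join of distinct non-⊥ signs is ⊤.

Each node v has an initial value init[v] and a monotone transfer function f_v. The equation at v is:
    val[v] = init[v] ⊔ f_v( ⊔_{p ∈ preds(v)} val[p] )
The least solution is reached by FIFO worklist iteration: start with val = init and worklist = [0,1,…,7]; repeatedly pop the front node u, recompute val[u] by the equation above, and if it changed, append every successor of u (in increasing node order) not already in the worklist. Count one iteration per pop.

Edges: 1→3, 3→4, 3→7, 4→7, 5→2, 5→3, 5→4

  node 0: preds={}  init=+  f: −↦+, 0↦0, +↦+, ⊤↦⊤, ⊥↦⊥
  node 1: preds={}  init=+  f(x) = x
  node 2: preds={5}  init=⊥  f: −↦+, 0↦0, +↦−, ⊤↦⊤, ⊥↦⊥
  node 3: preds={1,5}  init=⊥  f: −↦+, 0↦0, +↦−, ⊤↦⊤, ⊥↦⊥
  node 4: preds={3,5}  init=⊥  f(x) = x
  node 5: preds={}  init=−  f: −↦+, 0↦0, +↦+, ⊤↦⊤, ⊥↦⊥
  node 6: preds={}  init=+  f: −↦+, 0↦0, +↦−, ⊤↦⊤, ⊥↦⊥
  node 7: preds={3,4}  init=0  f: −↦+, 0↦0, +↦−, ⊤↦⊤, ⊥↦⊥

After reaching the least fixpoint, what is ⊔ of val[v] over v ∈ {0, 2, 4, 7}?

Trace (8 dequeues):
  [1] u=0 | in ⊥ | out + | ==
  [2] u=1 | in ⊥ | out + | ==
  [3] u=2 | in − | out + | prev ⊥ | push {}
  [4] u=3 | in ⊤ | out ⊤ | prev ⊥ | push {}
  [5] u=4 | in ⊤ | out ⊤ | prev ⊥ | push {}
  [6] u=5 | in ⊥ | out − | ==
  [7] u=6 | in ⊥ | out + | ==
  [8] u=7 | in ⊤ | out ⊤ | prev 0 | push {}

Converged values:
  [0] +
  [1] +
  [2] +
  [3] ⊤
  [4] ⊤
  [5] −
  [6] +
  [7] ⊤

⊤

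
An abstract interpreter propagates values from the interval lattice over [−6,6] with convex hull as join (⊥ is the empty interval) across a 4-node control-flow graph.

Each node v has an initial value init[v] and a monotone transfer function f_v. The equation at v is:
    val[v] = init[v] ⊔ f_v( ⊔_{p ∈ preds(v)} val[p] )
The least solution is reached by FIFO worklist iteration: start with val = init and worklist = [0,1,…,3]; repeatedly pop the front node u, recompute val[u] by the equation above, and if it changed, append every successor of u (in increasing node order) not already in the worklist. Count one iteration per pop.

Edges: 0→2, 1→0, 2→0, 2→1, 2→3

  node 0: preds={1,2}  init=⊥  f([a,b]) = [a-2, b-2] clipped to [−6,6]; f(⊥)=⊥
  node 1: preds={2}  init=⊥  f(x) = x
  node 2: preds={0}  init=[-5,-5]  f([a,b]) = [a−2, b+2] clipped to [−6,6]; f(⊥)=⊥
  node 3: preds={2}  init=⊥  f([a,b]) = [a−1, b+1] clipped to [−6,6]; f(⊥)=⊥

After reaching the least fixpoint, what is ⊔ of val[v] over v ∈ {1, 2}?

[-6,-4]

Worklist (7 pops):
  #1 pop 0: in=[-5,-5] → [-6,-6] (was ⊥); enqueue []
  #2 pop 1: in=[-5,-5] → [-5,-5] (was ⊥); enqueue [0]
  #3 pop 2: in=[-6,-6] → [-6,-4] (was [-5,-5]); enqueue [1]
  #4 pop 3: in=[-6,-4] → [-6,-3] (was ⊥); enqueue []
  #5 pop 0: in=[-6,-4] → [-6,-6] (no change)
  #6 pop 1: in=[-6,-4] → [-6,-4] (was [-5,-5]); enqueue [0]
  #7 pop 0: in=[-6,-4] → [-6,-6] (no change)

Fixpoint:
  val[0] = [-6,-6]
  val[1] = [-6,-4]
  val[2] = [-6,-4]
  val[3] = [-6,-3]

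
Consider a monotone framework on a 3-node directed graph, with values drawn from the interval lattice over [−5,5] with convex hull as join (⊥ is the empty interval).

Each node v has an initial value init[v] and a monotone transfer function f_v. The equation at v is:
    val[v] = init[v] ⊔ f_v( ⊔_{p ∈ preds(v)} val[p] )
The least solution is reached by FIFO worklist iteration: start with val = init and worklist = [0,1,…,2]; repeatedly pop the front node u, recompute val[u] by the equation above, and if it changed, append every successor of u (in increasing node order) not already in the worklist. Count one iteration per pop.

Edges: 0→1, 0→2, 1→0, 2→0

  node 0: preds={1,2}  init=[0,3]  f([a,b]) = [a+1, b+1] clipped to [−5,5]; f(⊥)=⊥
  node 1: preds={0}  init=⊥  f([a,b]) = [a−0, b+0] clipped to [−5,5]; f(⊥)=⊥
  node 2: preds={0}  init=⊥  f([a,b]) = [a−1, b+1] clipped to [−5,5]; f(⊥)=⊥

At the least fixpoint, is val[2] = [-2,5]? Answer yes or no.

no

Trace (7 dequeues):
  [1] u=0 | in ⊥ | out [0,3] | ==
  [2] u=1 | in [0,3] | out [0,3] | prev ⊥ | push {0}
  [3] u=2 | in [0,3] | out [-1,4] | prev ⊥ | push {}
  [4] u=0 | in [-1,4] | out [0,5] | prev [0,3] | push {1,2}
  [5] u=1 | in [0,5] | out [0,5] | prev [0,3] | push {0}
  [6] u=2 | in [0,5] | out [-1,5] | prev [-1,4] | push {}
  [7] u=0 | in [-1,5] | out [0,5] | ==

Converged values:
  [0] [0,5]
  [1] [0,5]
  [2] [-1,5]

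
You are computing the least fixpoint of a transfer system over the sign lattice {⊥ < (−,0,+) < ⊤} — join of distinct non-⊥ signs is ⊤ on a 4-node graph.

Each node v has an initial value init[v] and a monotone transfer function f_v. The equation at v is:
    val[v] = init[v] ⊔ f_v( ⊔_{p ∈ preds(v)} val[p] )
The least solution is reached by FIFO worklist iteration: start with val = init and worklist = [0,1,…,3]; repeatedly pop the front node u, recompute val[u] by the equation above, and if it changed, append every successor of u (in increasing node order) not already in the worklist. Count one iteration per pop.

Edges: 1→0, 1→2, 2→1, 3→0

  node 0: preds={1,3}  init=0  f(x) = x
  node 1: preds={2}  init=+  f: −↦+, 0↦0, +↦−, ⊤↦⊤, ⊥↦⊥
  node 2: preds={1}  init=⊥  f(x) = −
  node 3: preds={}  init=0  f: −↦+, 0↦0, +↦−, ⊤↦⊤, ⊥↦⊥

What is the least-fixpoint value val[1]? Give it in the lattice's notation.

+

Worklist (5 pops):
  #1 pop 0: in=⊤ → ⊤ (was 0); enqueue []
  #2 pop 1: in=⊥ → + (no change)
  #3 pop 2: in=+ → − (was ⊥); enqueue [1]
  #4 pop 3: in=⊥ → 0 (no change)
  #5 pop 1: in=− → + (no change)

Fixpoint:
  val[0] = ⊤
  val[1] = +
  val[2] = −
  val[3] = 0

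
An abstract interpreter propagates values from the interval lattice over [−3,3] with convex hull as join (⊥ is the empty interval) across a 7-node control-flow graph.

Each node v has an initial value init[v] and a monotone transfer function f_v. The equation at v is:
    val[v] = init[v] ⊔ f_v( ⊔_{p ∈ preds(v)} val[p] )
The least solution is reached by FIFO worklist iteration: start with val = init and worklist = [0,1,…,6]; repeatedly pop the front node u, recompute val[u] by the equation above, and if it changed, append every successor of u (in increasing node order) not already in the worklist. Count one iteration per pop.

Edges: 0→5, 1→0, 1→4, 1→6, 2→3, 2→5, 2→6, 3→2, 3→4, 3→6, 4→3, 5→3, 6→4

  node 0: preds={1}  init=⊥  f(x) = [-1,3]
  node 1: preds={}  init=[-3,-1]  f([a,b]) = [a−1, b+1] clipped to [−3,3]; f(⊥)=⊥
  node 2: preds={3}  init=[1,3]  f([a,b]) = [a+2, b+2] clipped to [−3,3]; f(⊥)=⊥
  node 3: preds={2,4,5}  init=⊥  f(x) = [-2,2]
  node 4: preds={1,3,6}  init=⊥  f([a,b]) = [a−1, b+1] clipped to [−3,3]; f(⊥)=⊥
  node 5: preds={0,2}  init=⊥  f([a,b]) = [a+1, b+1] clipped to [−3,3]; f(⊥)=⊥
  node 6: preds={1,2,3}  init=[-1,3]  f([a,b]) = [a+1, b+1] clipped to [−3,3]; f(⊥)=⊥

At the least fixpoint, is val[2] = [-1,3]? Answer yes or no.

no

Trace (12 dequeues):
  [1] u=0 | in [-3,-1] | out [-1,3] | prev ⊥ | push {}
  [2] u=1 | in ⊥ | out [-3,-1] | ==
  [3] u=2 | in ⊥ | out [1,3] | ==
  [4] u=3 | in [1,3] | out [-2,2] | prev ⊥ | push {2}
  [5] u=4 | in [-3,3] | out [-3,3] | prev ⊥ | push {3}
  [6] u=5 | in [-1,3] | out [0,3] | prev ⊥ | push {}
  [7] u=6 | in [-3,3] | out [-2,3] | prev [-1,3] | push {4}
  [8] u=2 | in [-2,2] | out [0,3] | prev [1,3] | push {5,6}
  [9] u=3 | in [-3,3] | out [-2,2] | ==
  [10] u=4 | in [-3,3] | out [-3,3] | ==
  [11] u=5 | in [-1,3] | out [0,3] | ==
  [12] u=6 | in [-3,3] | out [-2,3] | ==

Converged values:
  [0] [-1,3]
  [1] [-3,-1]
  [2] [0,3]
  [3] [-2,2]
  [4] [-3,3]
  [5] [0,3]
  [6] [-2,3]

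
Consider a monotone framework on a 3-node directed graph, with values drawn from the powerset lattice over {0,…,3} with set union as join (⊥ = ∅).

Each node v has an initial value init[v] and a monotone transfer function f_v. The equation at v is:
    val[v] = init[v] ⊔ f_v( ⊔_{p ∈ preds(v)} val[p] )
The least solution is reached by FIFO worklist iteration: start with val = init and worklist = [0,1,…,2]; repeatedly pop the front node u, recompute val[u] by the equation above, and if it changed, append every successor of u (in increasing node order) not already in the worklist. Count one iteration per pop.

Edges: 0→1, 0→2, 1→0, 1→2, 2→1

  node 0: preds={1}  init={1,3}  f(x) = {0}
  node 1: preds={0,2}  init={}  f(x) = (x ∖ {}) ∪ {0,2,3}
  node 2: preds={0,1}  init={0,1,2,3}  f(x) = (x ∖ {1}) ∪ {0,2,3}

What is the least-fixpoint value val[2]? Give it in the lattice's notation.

{0,1,2,3}

Trace (4 dequeues):
  [1] u=0 | in {} | out {0,1,3} | prev {1,3} | push {}
  [2] u=1 | in {0,1,2,3} | out {0,1,2,3} | prev {} | push {0}
  [3] u=2 | in {0,1,2,3} | out {0,1,2,3} | ==
  [4] u=0 | in {0,1,2,3} | out {0,1,3} | ==

Converged values:
  [0] {0,1,3}
  [1] {0,1,2,3}
  [2] {0,1,2,3}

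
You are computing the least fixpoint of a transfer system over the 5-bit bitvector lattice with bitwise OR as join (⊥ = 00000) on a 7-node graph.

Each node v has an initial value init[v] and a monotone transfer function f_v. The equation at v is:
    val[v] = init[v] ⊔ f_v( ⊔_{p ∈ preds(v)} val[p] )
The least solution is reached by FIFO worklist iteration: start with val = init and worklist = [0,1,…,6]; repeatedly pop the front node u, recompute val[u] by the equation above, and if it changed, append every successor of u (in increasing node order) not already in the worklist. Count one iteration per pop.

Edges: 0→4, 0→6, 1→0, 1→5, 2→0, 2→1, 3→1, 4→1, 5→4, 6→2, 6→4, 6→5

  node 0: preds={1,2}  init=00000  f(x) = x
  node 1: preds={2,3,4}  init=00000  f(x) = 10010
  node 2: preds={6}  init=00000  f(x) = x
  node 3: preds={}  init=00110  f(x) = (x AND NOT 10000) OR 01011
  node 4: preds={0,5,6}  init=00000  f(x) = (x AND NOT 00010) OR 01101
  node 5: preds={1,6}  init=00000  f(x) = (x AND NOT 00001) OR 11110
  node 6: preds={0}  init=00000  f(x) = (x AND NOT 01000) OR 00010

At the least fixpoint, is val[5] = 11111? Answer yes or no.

no

Worklist (20 pops):
  #1 pop 0: in=00000 → 00000 (no change)
  #2 pop 1: in=00110 → 10010 (was 00000); enqueue [0]
  #3 pop 2: in=00000 → 00000 (no change)
  #4 pop 3: in=00000 → 01111 (was 00110); enqueue [1]
  #5 pop 4: in=00000 → 01101 (was 00000); enqueue []
  #6 pop 5: in=10010 → 11110 (was 00000); enqueue [4]
  #7 pop 6: in=00000 → 00010 (was 00000); enqueue [2,5]
  #8 pop 0: in=10010 → 10010 (was 00000); enqueue [6]
  #9 pop 1: in=01111 → 10010 (no change)
  #10 pop 4: in=11110 → 11101 (was 01101); enqueue [1]
  #11 pop 2: in=00010 → 00010 (was 00000); enqueue [0]
  #12 pop 5: in=10010 → 11110 (no change)
  #13 pop 6: in=10010 → 10010 (was 00010); enqueue [2,4,5]
  #14 pop 1: in=11111 → 10010 (no change)
  #15 pop 0: in=10010 → 10010 (no change)
  #16 pop 2: in=10010 → 10010 (was 00010); enqueue [0,1]
  #17 pop 4: in=11110 → 11101 (no change)
  #18 pop 5: in=10010 → 11110 (no change)
  #19 pop 0: in=10010 → 10010 (no change)
  #20 pop 1: in=11111 → 10010 (no change)

Fixpoint:
  val[0] = 10010
  val[1] = 10010
  val[2] = 10010
  val[3] = 01111
  val[4] = 11101
  val[5] = 11110
  val[6] = 10010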